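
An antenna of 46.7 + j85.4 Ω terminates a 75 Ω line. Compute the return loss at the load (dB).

Γ = (-28.3 + j85.4)/(121.7 + j85.4), |Γ| = 0.605
RL = −20·log₁₀|Γ| = −20·log₁₀(0.605)

RL ≈ 4.36 dB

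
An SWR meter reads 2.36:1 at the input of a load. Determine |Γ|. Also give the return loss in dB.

|Γ| ≈ 0.405; return loss ≈ 7.86 dB

|Γ| = (S − 1)/(S + 1) = (2.36 − 1)/(2.36 + 1) = 1.36/3.36
RL = −20·log₁₀|Γ| = −20·log₁₀(0.405)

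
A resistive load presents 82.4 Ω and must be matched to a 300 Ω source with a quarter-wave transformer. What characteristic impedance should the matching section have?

Z_qwt ≈ 157 Ω

Z_qwt = √(Z_0·R_L) = √(300 × 82.4) = √24720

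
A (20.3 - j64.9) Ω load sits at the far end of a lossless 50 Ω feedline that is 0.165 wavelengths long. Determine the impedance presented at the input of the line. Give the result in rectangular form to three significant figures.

βl = 2π × 0.165 = 59.4°
tan(βl) = tan(59.4°) = 1.69
Z_in = Z_0·(Z_L + jZ_0·tanβl)/(Z_0 + jZ_L·tanβl)
     = 50·(20.3 + j19.6)/(160 + j34.3)

Z_in ≈ 7.34 + j4.57 Ω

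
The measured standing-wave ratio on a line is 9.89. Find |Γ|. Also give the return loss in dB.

|Γ| = (S − 1)/(S + 1) = (9.89 − 1)/(9.89 + 1) = 8.89/10.9
RL = −20·log₁₀|Γ| = −20·log₁₀(0.816)

|Γ| ≈ 0.816; return loss ≈ 1.76 dB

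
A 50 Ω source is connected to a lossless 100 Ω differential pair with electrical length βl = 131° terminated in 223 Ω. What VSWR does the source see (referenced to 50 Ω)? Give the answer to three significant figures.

tan(βl) = -1.15
Z_in = Z_0·(Z_L + jZ_0·tanβl)/(Z_0 + jZ_L·tanβl) = 68.3 + j60.3 Ω
Γ_s = (Z_in − Z_s)/(Z_in + Z_s) = (18.3 + j60.3)/(118 + j60.3), |Γ_s| = 0.474
VSWR = (1 + |Γ_s|)/(1 − |Γ_s|)

VSWR ≈ 2.81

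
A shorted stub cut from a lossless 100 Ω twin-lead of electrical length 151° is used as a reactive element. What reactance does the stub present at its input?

X_in ≈ -55.4 Ω (capacitive)

tan(βl) = -0.554
For a shorted stub, Z_in = jZ_0·tan(βl)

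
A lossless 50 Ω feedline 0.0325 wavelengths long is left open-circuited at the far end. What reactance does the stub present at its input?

X_in ≈ -241 Ω (capacitive)

βl = 2π × 0.0325 = 11.7°
tan(βl) = 0.207
For an open-circuited stub, Z_in = −jZ_0·cot(βl) = −jZ_0/tan(βl)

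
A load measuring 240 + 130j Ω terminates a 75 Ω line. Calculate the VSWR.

VSWR ≈ 4.21

Γ = (Z_L − Z_0)/(Z_L + Z_0) = (165 + j130)/(315 + j130)
|Γ| = 210/341 = 0.616
VSWR = (1 + |Γ|)/(1 − |Γ|) = 1.62/0.384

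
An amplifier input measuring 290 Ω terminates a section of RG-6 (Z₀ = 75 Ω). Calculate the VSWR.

VSWR ≈ 3.87

Γ = (290 − 75)/(290 + 75) = 0.589
VSWR = (1 + 0.589)/(1 − 0.589)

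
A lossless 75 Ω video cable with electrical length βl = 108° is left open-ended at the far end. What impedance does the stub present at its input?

Z_in ≈ +j24.4 Ω

tan(βl) = -3.08
For an open-ended stub, Z_in = −jZ_0·cot(βl) = −jZ_0/tan(βl)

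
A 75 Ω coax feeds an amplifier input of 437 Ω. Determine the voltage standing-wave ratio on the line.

Γ = (437 − 75)/(437 + 75) = 0.707
VSWR = (1 + 0.707)/(1 − 0.707)

VSWR ≈ 5.83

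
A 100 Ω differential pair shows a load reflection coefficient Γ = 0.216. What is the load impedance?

Z_L = Z_0·(1 + Γ)/(1 − Γ) = 100·(1.22)/(0.784)

Z_L ≈ 155 Ω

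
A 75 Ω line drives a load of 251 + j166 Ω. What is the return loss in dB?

RL ≈ 3.59 dB

Γ = (176 + j166)/(326 + j166), |Γ| = 0.661
RL = −20·log₁₀|Γ| = −20·log₁₀(0.661)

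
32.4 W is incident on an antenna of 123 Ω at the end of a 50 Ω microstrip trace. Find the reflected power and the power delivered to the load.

Γ = (123 − 50)/(123 + 50) = 0.422
|Γ|² = 0.178
P_refl = |Γ|²·P_inc = 5.77 W, P_del = (1 − |Γ|²)·P_inc = 26.6 W

P_reflected ≈ 5.77 W; P_delivered ≈ 26.6 W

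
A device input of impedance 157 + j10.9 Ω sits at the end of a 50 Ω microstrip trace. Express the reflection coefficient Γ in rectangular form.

Γ ≈ 0.518 + j0.0254

Γ = (Z_L − Z_0)/(Z_L + Z_0) = (107 + j10.9)/(207 + j10.9)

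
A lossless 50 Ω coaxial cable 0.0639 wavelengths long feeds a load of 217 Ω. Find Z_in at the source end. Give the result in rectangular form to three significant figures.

Z_in ≈ 58.3 − j86.1 Ω

βl = 2π × 0.0639 = 23°
tan(βl) = tan(23°) = 0.425
Z_in = Z_0·(Z_L + jZ_0·tanβl)/(Z_0 + jZ_L·tanβl)
     = 50·(217 + j21.2)/(50 + j92.1)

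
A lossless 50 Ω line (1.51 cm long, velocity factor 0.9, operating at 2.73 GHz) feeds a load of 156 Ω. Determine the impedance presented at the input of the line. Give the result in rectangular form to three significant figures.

λ = v/f = 0.9·c / 2.73 GHz = 0.0989 m
βl = 2π·l/λ = 2π × 0.153 = 55°
tan(βl) = tan(55°) = 1.43
Z_in = Z_0·(Z_L + jZ_0·tanβl)/(Z_0 + jZ_L·tanβl)
     = 50·(156 + j71.3)/(50 + j222)

Z_in ≈ 22.8 − j29.9 Ω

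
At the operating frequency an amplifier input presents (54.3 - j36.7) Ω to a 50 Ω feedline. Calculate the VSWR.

Γ = (Z_L − Z_0)/(Z_L + Z_0) = (4.3 − j36.7)/(104.3 − j36.7)
|Γ| = 37/111 = 0.334
VSWR = (1 + |Γ|)/(1 − |Γ|) = 1.33/0.666

VSWR ≈ 2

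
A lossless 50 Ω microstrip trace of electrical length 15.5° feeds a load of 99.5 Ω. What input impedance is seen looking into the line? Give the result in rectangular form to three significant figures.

Z_in ≈ 82.1 − j31.5 Ω

tan(βl) = tan(15.5°) = 0.277
Z_in = Z_0·(Z_L + jZ_0·tanβl)/(Z_0 + jZ_L·tanβl)
     = 50·(99.5 + j13.9)/(50 + j27.6)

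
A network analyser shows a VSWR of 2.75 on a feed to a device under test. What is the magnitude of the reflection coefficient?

|Γ| = (S − 1)/(S + 1) = (2.75 − 1)/(2.75 + 1) = 1.75/3.75

|Γ| ≈ 0.467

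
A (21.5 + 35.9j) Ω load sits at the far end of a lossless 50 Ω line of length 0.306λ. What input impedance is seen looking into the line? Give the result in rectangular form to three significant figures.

Z_in ≈ 17.9 − j26.8 Ω

βl = 2π × 0.306 = 110°
tan(βl) = tan(110°) = -2.72
Z_in = Z_0·(Z_L + jZ_0·tanβl)/(Z_0 + jZ_L·tanβl)
     = 50·(21.5 − j100)/(148 − j58.6)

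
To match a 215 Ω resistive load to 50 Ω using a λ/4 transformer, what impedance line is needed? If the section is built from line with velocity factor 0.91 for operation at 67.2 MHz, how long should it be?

Z_qwt ≈ 104 Ω; length ≈ 1.02 m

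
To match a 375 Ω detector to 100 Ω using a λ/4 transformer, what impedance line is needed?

Z_qwt ≈ 194 Ω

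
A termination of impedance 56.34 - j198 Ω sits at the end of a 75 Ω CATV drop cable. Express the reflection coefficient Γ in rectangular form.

Γ ≈ 0.651 − j0.526

Γ = (Z_L − Z_0)/(Z_L + Z_0) = (-18.66 − j198)/(131.3 − j198)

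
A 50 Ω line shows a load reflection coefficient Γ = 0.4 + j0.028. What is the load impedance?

Z_L = Z_0·(1 + Γ)/(1 − Γ) = 50·(1.4 + j0.028)/(0.6 − j0.028)

Z_L ≈ 116 + j7.76 Ω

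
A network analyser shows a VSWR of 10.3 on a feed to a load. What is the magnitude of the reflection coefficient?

|Γ| = (S − 1)/(S + 1) = (10.3 − 1)/(10.3 + 1) = 9.3/11.3

|Γ| ≈ 0.823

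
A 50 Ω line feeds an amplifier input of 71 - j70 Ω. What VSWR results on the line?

Γ = (Z_L − Z_0)/(Z_L + Z_0) = (21 − j70)/(121 − j70)
|Γ| = 73.1/140 = 0.523
VSWR = (1 + |Γ|)/(1 − |Γ|) = 1.52/0.477

VSWR ≈ 3.19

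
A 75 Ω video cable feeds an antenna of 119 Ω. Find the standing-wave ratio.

For a purely resistive load, VSWR = R_L/Z_0 or Z_0/R_L (whichever > 1) = 119/75

VSWR ≈ 1.59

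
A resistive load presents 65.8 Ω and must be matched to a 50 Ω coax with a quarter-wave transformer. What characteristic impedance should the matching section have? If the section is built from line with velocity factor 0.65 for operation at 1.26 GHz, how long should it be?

Z_qwt = √(Z_0·R_L) = √(50 × 65.8) = √3290
λ = 0.65·c/f = 0.155 m, so l = λ/4 = 0.0387 m

Z_qwt ≈ 57.4 Ω; length ≈ 3.87 cm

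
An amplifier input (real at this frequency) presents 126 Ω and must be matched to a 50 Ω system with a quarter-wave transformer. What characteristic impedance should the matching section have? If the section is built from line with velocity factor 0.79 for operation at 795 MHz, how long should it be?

Z_qwt ≈ 79.4 Ω; length ≈ 7.45 cm

Z_qwt = √(Z_0·R_L) = √(50 × 126) = √6300
λ = 0.79·c/f = 0.298 m, so l = λ/4 = 0.0745 m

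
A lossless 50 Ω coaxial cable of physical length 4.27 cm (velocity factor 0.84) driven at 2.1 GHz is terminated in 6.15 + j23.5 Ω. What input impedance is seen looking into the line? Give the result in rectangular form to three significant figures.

λ = v/f = 0.84·c / 2.1 GHz = 0.12 m
βl = 2π·l/λ = 2π × 0.356 = 128°
tan(βl) = tan(128°) = -1.28
Z_in = Z_0·(Z_L + jZ_0·tanβl)/(Z_0 + jZ_L·tanβl)
     = 50·(6.15 − j40.3)/(80 − j7.84)

Z_in ≈ 6.25 − j24.6 Ω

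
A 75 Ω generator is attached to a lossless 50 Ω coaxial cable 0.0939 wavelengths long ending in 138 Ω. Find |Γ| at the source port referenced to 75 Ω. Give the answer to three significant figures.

βl = 2π × 0.0939 = 33.8°
tan(βl) = 0.67
Z_in = Z_0·(Z_L + jZ_0·tanβl)/(Z_0 + jZ_L·tanβl) = 45.3 − j50.2 Ω
Γ_s = (Z_in − Z_s)/(Z_in + Z_s) = (-29.7 − j50.2)/(120 − j50.2), |Γ_s| = 0.448

|Γ| ≈ 0.448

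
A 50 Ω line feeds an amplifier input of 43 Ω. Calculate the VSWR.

VSWR ≈ 1.16

Γ = (43 − 50)/(43 + 50) = -0.0753
VSWR = (1 + 0.0753)/(1 − 0.0753)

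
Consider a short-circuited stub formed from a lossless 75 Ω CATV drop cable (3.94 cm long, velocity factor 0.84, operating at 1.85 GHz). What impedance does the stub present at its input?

λ = v/f = 0.84·c / 1.85 GHz = 0.136 m
βl = 2π·l/λ = 2π × 0.289 = 104°
tan(βl) = -3.97
For a short-circuited stub, Z_in = jZ_0·tan(βl)

Z_in ≈ −j298 Ω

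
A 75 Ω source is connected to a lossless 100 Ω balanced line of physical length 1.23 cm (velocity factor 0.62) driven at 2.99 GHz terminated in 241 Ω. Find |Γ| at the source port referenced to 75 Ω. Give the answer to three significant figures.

λ = v/f = 0.62·c / 2.99 GHz = 0.0622 m
βl = 2π·l/λ = 2π × 0.198 = 71.2°
tan(βl) = 2.93
Z_in = Z_0·(Z_L + jZ_0·tanβl)/(Z_0 + jZ_L·tanβl) = 45.4 − j27.7 Ω
Γ_s = (Z_in − Z_s)/(Z_in + Z_s) = (-29.6 − j27.7)/(120 − j27.7), |Γ_s| = 0.328

|Γ| ≈ 0.328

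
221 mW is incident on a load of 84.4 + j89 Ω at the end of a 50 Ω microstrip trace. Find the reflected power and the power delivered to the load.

P_reflected ≈ 77.4 mW; P_delivered ≈ 144 mW

|Γ| = |(34.4 + j89)/(134.4 + j89)| = 0.592
|Γ|² = 0.35
P_refl = |Γ|²·P_inc = 77.4 mW, P_del = (1 − |Γ|²)·P_inc = 144 mW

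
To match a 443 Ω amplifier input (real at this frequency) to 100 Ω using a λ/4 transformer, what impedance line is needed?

Z_qwt ≈ 210 Ω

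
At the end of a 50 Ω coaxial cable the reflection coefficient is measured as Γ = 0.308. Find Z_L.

Z_L ≈ 94.5 Ω

Z_L = Z_0·(1 + Γ)/(1 − Γ) = 50·(1.31)/(0.692)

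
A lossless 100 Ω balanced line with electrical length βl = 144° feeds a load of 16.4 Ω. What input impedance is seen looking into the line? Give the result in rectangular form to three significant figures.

tan(βl) = tan(144°) = -0.727
Z_in = Z_0·(Z_L + jZ_0·tanβl)/(Z_0 + jZ_L·tanβl)
     = 100·(16.4 − j72.7)/(100 − j11.9)

Z_in ≈ 24.7 − j69.7 Ω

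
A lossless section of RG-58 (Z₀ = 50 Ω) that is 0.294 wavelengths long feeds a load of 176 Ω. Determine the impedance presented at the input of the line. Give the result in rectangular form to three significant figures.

Z_in ≈ 15.2 + j13 Ω

βl = 2π × 0.294 = 106°
tan(βl) = tan(106°) = -3.52
Z_in = Z_0·(Z_L + jZ_0·tanβl)/(Z_0 + jZ_L·tanβl)
     = 50·(176 − j176)/(50 − j620)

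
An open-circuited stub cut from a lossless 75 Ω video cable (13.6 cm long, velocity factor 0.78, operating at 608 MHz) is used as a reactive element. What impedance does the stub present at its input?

Z_in ≈ +j57 Ω

λ = v/f = 0.78·c / 608 MHz = 0.385 m
βl = 2π·l/λ = 2π × 0.353 = 127°
tan(βl) = -1.32
For an open-circuited stub, Z_in = −jZ_0·cot(βl) = −jZ_0/tan(βl)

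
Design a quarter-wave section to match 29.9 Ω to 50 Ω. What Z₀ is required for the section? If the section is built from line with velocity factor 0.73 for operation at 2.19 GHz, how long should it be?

Z_qwt = √(Z_0·R_L) = √(50 × 29.9) = √1495
λ = 0.73·c/f = 0.1 m, so l = λ/4 = 0.025 m

Z_qwt ≈ 38.7 Ω; length ≈ 2.5 cm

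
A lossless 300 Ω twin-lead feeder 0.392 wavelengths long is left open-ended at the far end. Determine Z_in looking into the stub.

βl = 2π × 0.392 = 141°
tan(βl) = -0.806
For an open-ended stub, Z_in = −jZ_0·cot(βl) = −jZ_0/tan(βl)

Z_in ≈ +j372 Ω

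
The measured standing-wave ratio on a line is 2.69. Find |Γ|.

|Γ| ≈ 0.458

|Γ| = (S − 1)/(S + 1) = (2.69 − 1)/(2.69 + 1) = 1.69/3.69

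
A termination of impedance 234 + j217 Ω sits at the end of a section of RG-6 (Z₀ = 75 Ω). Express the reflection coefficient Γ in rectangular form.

Γ = (Z_L − Z_0)/(Z_L + Z_0) = (159 + j217)/(309 + j217)

Γ ≈ 0.675 + j0.228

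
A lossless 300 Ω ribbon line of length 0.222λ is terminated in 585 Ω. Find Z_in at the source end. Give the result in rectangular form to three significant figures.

βl = 2π × 0.222 = 79.9°
tan(βl) = tan(79.9°) = 5.63
Z_in = Z_0·(Z_L + jZ_0·tanβl)/(Z_0 + jZ_L·tanβl)
     = 300·(585 + j1690)/(300 + j3290)

Z_in ≈ 157 − j39 Ω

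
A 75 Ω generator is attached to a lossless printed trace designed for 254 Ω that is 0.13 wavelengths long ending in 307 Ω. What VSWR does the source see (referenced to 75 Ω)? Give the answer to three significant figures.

VSWR ≈ 3.42

βl = 2π × 0.13 = 46.8°
tan(βl) = 1.06
Z_in = Z_0·(Z_L + jZ_0·tanβl)/(Z_0 + jZ_L·tanβl) = 247 − j46.9 Ω
Γ_s = (Z_in − Z_s)/(Z_in + Z_s) = (172 − j46.9)/(322 − j46.9), |Γ_s| = 0.547
VSWR = (1 + |Γ_s|)/(1 − |Γ_s|)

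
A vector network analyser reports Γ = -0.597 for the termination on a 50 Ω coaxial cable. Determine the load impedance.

Z_L ≈ 12.6 Ω

Z_L = Z_0·(1 + Γ)/(1 − Γ) = 50·(0.403)/(1.6)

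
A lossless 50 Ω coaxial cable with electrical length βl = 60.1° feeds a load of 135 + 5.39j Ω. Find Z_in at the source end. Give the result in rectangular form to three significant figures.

Z_in ≈ 23.9 − j24.6 Ω

tan(βl) = tan(60.1°) = 1.74
Z_in = Z_0·(Z_L + jZ_0·tanβl)/(Z_0 + jZ_L·tanβl)
     = 50·(135 + j92.3)/(40.6 + j235)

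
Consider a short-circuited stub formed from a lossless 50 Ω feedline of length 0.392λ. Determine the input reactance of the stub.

βl = 2π × 0.392 = 141°
tan(βl) = -0.806
For a short-circuited stub, Z_in = jZ_0·tan(βl)

X_in ≈ -40.3 Ω (capacitive)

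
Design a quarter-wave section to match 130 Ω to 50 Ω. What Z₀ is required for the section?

Z_qwt = √(Z_0·R_L) = √(50 × 130) = √6500

Z_qwt ≈ 80.6 Ω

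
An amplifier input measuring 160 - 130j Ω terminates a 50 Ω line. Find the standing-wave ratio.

VSWR ≈ 5.44

Γ = (Z_L − Z_0)/(Z_L + Z_0) = (110 − j130)/(210 − j130)
|Γ| = 170/247 = 0.689
VSWR = (1 + |Γ|)/(1 − |Γ|) = 1.69/0.311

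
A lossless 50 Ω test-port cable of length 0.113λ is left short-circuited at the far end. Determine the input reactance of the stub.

βl = 2π × 0.113 = 40.7°
tan(βl) = 0.86
For a short-circuited stub, Z_in = jZ_0·tan(βl)

X_in ≈ 43 Ω (inductive)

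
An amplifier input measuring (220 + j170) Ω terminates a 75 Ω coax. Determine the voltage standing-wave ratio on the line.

VSWR ≈ 4.82

Γ = (Z_L − Z_0)/(Z_L + Z_0) = (145 + j170)/(295 + j170)
|Γ| = 223/340 = 0.656
VSWR = (1 + |Γ|)/(1 − |Γ|) = 1.66/0.344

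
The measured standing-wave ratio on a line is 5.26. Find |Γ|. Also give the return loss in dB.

|Γ| ≈ 0.681; return loss ≈ 3.34 dB

|Γ| = (S − 1)/(S + 1) = (5.26 − 1)/(5.26 + 1) = 4.26/6.26
RL = −20·log₁₀|Γ| = −20·log₁₀(0.681)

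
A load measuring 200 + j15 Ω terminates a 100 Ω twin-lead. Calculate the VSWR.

VSWR ≈ 2.01

Γ = (Z_L − Z_0)/(Z_L + Z_0) = (100 + j15)/(300 + j15)
|Γ| = 101/300 = 0.337
VSWR = (1 + |Γ|)/(1 − |Γ|) = 1.34/0.663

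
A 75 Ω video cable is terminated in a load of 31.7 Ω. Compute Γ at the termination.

Γ = -0.406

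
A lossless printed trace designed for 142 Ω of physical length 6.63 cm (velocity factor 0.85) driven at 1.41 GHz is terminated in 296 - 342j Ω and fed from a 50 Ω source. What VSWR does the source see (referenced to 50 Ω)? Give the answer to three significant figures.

λ = v/f = 0.85·c / 1.41 GHz = 0.181 m
βl = 2π·l/λ = 2π × 0.367 = 132°
tan(βl) = -1.11
Z_in = Z_0·(Z_L + jZ_0·tanβl)/(Z_0 + jZ_L·tanβl) = 80.9 + j186 Ω
Γ_s = (Z_in − Z_s)/(Z_in + Z_s) = (30.9 + j186)/(131 + j186), |Γ_s| = 0.829
VSWR = (1 + |Γ_s|)/(1 − |Γ_s|)

VSWR ≈ 10.7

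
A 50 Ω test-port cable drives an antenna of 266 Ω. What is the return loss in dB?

RL ≈ 3.3 dB

Γ = (266 − 50)/(266 + 50) = 0.684
RL = −20·log₁₀|Γ| = −20·log₁₀(0.684)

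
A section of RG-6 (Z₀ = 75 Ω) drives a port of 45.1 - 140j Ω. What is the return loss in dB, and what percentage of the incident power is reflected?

Γ = (-29.9 − j140)/(120.1 − j140), |Γ| = 0.776
RL = −20·log₁₀(0.776) = 2.2 dB
P_refl/P_inc = |Γ|² = 0.602

RL ≈ 2.2 dB; 60.2% of incident power reflected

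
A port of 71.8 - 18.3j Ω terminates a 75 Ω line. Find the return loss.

Γ = (-3.2 − j18.3)/(146.8 − j18.3), |Γ| = 0.126
RL = −20·log₁₀|Γ| = −20·log₁₀(0.126)

RL ≈ 18 dB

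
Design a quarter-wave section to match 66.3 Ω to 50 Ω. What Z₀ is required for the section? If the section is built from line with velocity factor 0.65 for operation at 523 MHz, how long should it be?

Z_qwt = √(Z_0·R_L) = √(50 × 66.3) = √3315
λ = 0.65·c/f = 0.373 m, so l = λ/4 = 0.0932 m

Z_qwt ≈ 57.6 Ω; length ≈ 9.32 cm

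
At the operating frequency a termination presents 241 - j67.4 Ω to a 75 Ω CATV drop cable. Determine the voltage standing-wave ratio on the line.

VSWR ≈ 3.49

Γ = (Z_L − Z_0)/(Z_L + Z_0) = (166 − j67.4)/(316 − j67.4)
|Γ| = 179/323 = 0.554
VSWR = (1 + |Γ|)/(1 − |Γ|) = 1.55/0.446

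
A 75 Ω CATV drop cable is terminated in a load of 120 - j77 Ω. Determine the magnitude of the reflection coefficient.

|Γ| ≈ 0.425

Γ = (Z_L − Z_0)/(Z_L + Z_0) = (45 − j77)/(195 − j77)
|Γ| = 89.2/210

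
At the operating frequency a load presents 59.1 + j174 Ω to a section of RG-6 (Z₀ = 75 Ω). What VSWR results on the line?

VSWR ≈ 8.77

Γ = (Z_L − Z_0)/(Z_L + Z_0) = (-15.9 + j174)/(134.1 + j174)
|Γ| = 175/220 = 0.795
VSWR = (1 + |Γ|)/(1 − |Γ|) = 1.8/0.205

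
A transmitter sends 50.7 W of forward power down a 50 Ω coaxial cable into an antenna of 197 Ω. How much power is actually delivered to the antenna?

Γ = (197 − 50)/(197 + 50) = 0.595
|Γ|² = 0.354
P_refl = |Γ|²·P_inc = 18 W, P_del = (1 − |Γ|²)·P_inc = 32.7 W

P_delivered ≈ 32.7 W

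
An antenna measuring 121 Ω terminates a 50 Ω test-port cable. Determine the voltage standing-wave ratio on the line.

VSWR ≈ 2.42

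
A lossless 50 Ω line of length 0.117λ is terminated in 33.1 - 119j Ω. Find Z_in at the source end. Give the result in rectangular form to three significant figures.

Z_in ≈ 5.84 − j24.5 Ω

βl = 2π × 0.117 = 42.1°
tan(βl) = tan(42.1°) = 0.904
Z_in = Z_0·(Z_L + jZ_0·tanβl)/(Z_0 + jZ_L·tanβl)
     = 50·(33.1 − j73.8)/(158 + j29.9)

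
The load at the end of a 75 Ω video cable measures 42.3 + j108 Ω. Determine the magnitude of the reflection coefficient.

|Γ| ≈ 0.708

Γ = (Z_L − Z_0)/(Z_L + Z_0) = (-32.7 + j108)/(117.3 + j108)
|Γ| = 113/159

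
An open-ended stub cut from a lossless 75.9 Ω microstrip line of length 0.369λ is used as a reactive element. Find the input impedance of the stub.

Z_in ≈ +j70.4 Ω

βl = 2π × 0.369 = 133°
tan(βl) = -1.08
For an open-ended stub, Z_in = −jZ_0·cot(βl) = −jZ_0/tan(βl)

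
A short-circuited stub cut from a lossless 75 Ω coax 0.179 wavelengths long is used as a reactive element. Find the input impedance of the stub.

βl = 2π × 0.179 = 64.4°
tan(βl) = 2.09
For a short-circuited stub, Z_in = jZ_0·tan(βl)

Z_in ≈ +j157 Ω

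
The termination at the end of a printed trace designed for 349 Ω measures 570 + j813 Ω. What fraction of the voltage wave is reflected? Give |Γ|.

|Γ| ≈ 0.687

Γ = (Z_L − Z_0)/(Z_L + Z_0) = (221 + j813)/(919 + j813)
|Γ| = 843/1230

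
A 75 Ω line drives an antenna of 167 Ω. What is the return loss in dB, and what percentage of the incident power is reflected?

RL ≈ 8.4 dB; 14.5% of incident power reflected

Γ = (167 − 75)/(167 + 75) = 0.38
RL = −20·log₁₀(0.38) = 8.4 dB
P_refl/P_inc = |Γ|² = 0.145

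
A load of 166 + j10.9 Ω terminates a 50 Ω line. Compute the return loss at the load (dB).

RL ≈ 5.37 dB

Γ = (116 + j10.9)/(216 + j10.9), |Γ| = 0.539
RL = −20·log₁₀|Γ| = −20·log₁₀(0.539)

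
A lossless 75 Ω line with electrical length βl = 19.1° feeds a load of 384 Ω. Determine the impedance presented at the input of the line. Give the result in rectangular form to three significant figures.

tan(βl) = tan(19.1°) = 0.346
Z_in = Z_0·(Z_L + jZ_0·tanβl)/(Z_0 + jZ_L·tanβl)
     = 75·(384 + j26)/(75 + j133)

Z_in ≈ 104 − j158 Ω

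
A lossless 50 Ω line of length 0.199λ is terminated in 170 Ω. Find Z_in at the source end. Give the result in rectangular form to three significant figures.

Z_in ≈ 16.2 − j15 Ω

βl = 2π × 0.199 = 71.6°
tan(βl) = tan(71.6°) = 3.01
Z_in = Z_0·(Z_L + jZ_0·tanβl)/(Z_0 + jZ_L·tanβl)
     = 50·(170 + j151)/(50 + j512)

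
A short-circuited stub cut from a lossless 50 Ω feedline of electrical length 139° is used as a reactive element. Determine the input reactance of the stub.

tan(βl) = -0.869
For a short-circuited stub, Z_in = jZ_0·tan(βl)

X_in ≈ -43.5 Ω (capacitive)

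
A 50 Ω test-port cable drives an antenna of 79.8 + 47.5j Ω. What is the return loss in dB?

RL ≈ 7.84 dB

Γ = (29.8 + j47.5)/(129.8 + j47.5), |Γ| = 0.406
RL = −20·log₁₀|Γ| = −20·log₁₀(0.406)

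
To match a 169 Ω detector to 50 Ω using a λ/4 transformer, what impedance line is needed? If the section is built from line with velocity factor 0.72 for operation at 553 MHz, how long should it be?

Z_qwt ≈ 91.9 Ω; length ≈ 9.76 cm

Z_qwt = √(Z_0·R_L) = √(50 × 169) = √8450
λ = 0.72·c/f = 0.391 m, so l = λ/4 = 0.0976 m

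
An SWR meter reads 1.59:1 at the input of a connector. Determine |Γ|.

|Γ| = (S − 1)/(S + 1) = (1.59 − 1)/(1.59 + 1) = 0.59/2.59

|Γ| ≈ 0.228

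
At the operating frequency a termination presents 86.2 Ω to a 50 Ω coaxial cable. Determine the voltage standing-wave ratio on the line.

Γ = (86.2 − 50)/(86.2 + 50) = 0.266
VSWR = (1 + 0.266)/(1 − 0.266)

VSWR ≈ 1.72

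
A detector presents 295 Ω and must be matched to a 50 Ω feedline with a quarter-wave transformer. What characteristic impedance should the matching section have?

Z_qwt ≈ 121 Ω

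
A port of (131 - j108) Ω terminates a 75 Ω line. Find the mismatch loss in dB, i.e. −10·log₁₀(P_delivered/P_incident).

mismatch loss ≈ 1.39 dB

Γ = (56 − j108)/(206 − j108), |Γ| = 0.523
|Γ|² = 0.274, so P_del/P_inc = 1 − |Γ|² = 0.726
ML = −10·log₁₀(1 − |Γ|²)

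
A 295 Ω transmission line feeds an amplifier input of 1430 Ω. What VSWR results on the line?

Γ = (1430 − 295)/(1430 + 295) = 0.658
VSWR = (1 + 0.658)/(1 − 0.658)

VSWR ≈ 4.85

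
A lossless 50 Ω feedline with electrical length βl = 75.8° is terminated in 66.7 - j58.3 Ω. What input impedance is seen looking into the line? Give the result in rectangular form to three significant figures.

tan(βl) = tan(75.8°) = 3.95
Z_in = Z_0·(Z_L + jZ_0·tanβl)/(Z_0 + jZ_L·tanβl)
     = 50·(66.7 + j139)/(280 + j264)

Z_in ≈ 18.7 + j7.25 Ω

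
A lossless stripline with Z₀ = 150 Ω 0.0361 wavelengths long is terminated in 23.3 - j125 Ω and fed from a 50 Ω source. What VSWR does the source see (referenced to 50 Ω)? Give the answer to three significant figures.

βl = 2π × 0.0361 = 13°
tan(βl) = 0.231
Z_in = Z_0·(Z_L + jZ_0·tanβl)/(Z_0 + jZ_L·tanβl) = 17.2 − j76.3 Ω
Γ_s = (Z_in − Z_s)/(Z_in + Z_s) = (-32.8 − j76.3)/(67.2 − j76.3), |Γ_s| = 0.816
VSWR = (1 + |Γ_s|)/(1 − |Γ_s|)

VSWR ≈ 9.9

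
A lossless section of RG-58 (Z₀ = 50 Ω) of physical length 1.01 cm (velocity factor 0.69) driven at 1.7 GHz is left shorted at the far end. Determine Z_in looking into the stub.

Z_in ≈ +j28.7 Ω

λ = v/f = 0.69·c / 1.7 GHz = 0.122 m
βl = 2π·l/λ = 2π × 0.0829 = 29.9°
tan(βl) = 0.574
For a shorted stub, Z_in = jZ_0·tan(βl)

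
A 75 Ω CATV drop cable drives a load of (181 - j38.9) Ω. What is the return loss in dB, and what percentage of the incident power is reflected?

Γ = (106 − j38.9)/(256 − j38.9), |Γ| = 0.436
RL = −20·log₁₀(0.436) = 7.21 dB
P_refl/P_inc = |Γ|² = 0.19

RL ≈ 7.21 dB; 19% of incident power reflected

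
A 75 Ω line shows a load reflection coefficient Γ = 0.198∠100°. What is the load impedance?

Z_L = Z_0·(1 + Γ)/(1 − Γ) = 75·(0.966 + j0.195)/(1.03 − j0.195)

Z_L ≈ 65 + j26.4 Ω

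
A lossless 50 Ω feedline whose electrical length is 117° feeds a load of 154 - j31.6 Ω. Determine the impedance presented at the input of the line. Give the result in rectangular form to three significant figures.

tan(βl) = tan(117°) = -1.96
Z_in = Z_0·(Z_L + jZ_0·tanβl)/(Z_0 + jZ_L·tanβl)
     = 50·(154 − j130)/(-12 − j302)

Z_in ≈ 20.4 + j26.3 Ω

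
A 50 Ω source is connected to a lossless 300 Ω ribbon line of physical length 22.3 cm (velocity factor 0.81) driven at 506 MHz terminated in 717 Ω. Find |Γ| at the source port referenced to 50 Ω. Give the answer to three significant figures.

|Γ| ≈ 0.865

λ = v/f = 0.81·c / 506 MHz = 0.48 m
βl = 2π·l/λ = 2π × 0.464 = 167°
tan(βl) = -0.228
Z_in = Z_0·(Z_L + jZ_0·tanβl)/(Z_0 + jZ_L·tanβl) = 582 + j248 Ω
Γ_s = (Z_in − Z_s)/(Z_in + Z_s) = (532 + j248)/(632 + j248), |Γ_s| = 0.865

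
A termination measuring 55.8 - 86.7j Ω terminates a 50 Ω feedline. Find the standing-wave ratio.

Γ = (Z_L − Z_0)/(Z_L + Z_0) = (5.8 − j86.7)/(105.8 − j86.7)
|Γ| = 86.9/137 = 0.635
VSWR = (1 + |Γ|)/(1 − |Γ|) = 1.64/0.365

VSWR ≈ 4.48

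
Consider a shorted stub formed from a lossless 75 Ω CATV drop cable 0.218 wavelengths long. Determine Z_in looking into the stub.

Z_in ≈ +j368 Ω

βl = 2π × 0.218 = 78.5°
tan(βl) = 4.91
For a shorted stub, Z_in = jZ_0·tan(βl)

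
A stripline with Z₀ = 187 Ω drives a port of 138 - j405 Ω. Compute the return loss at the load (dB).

Γ = (-49 − j405)/(325 − j405), |Γ| = 0.786
RL = −20·log₁₀|Γ| = −20·log₁₀(0.786)

RL ≈ 2.1 dB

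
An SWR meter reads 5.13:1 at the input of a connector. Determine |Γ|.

|Γ| ≈ 0.674

|Γ| = (S − 1)/(S + 1) = (5.13 − 1)/(5.13 + 1) = 4.13/6.13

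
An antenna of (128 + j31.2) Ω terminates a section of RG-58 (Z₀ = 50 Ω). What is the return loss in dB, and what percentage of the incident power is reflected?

Γ = (78 + j31.2)/(178 + j31.2), |Γ| = 0.465
RL = −20·log₁₀(0.465) = 6.65 dB
P_refl/P_inc = |Γ|² = 0.216

RL ≈ 6.65 dB; 21.6% of incident power reflected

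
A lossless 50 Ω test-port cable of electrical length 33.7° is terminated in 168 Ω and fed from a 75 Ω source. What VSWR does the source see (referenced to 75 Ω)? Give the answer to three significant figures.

tan(βl) = 0.667
Z_in = Z_0·(Z_L + jZ_0·tanβl)/(Z_0 + jZ_L·tanβl) = 40.3 − j57 Ω
Γ_s = (Z_in − Z_s)/(Z_in + Z_s) = (-34.7 − j57)/(115 − j57), |Γ_s| = 0.519
VSWR = (1 + |Γ_s|)/(1 − |Γ_s|)

VSWR ≈ 3.16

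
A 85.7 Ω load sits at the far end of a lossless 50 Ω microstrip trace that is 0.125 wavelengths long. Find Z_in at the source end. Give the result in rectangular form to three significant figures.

βl = 2π × 0.125 = 45°
tan(βl) = tan(45°) = 1
Z_in = Z_0·(Z_L + jZ_0·tanβl)/(Z_0 + jZ_L·tanβl)
     = 50·(85.7 + j50)/(50 + j85.7)

Z_in ≈ 43.5 − j24.6 Ω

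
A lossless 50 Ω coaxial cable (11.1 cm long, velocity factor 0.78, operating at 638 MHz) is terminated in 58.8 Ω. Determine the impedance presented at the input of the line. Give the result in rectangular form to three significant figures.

λ = v/f = 0.78·c / 638 MHz = 0.367 m
βl = 2π·l/λ = 2π × 0.303 = 109°
tan(βl) = tan(109°) = -2.91
Z_in = Z_0·(Z_L + jZ_0·tanβl)/(Z_0 + jZ_L·tanβl)
     = 50·(58.8 − j146)/(50 − j171)

Z_in ≈ 43.8 + j4.38 Ω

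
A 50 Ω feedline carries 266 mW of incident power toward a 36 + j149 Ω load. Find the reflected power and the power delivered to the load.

P_reflected ≈ 201 mW; P_delivered ≈ 64.7 mW

|Γ| = |(-14 + j149)/(86 + j149)| = 0.87
|Γ|² = 0.757
P_refl = |Γ|²·P_inc = 201 mW, P_del = (1 − |Γ|²)·P_inc = 64.7 mW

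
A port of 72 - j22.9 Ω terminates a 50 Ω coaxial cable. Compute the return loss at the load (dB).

Γ = (22 − j22.9)/(122 − j22.9), |Γ| = 0.256
RL = −20·log₁₀|Γ| = −20·log₁₀(0.256)

RL ≈ 11.8 dB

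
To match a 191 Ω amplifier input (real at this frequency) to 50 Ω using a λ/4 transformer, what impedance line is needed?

Z_qwt = √(Z_0·R_L) = √(50 × 191) = √9550

Z_qwt ≈ 97.7 Ω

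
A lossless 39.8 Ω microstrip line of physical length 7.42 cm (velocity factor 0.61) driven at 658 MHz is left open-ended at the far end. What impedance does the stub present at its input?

λ = v/f = 0.61·c / 658 MHz = 0.278 m
βl = 2π·l/λ = 2π × 0.267 = 96°
tan(βl) = -9.44
For an open-ended stub, Z_in = −jZ_0·cot(βl) = −jZ_0/tan(βl)

Z_in ≈ +j4.22 Ω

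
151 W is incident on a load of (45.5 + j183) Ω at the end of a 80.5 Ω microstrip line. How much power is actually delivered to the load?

P_delivered ≈ 44.8 W

|Γ| = |(-35 + j183)/(126 + j183)| = 0.839
|Γ|² = 0.703
P_refl = |Γ|²·P_inc = 106 W, P_del = (1 − |Γ|²)·P_inc = 44.8 W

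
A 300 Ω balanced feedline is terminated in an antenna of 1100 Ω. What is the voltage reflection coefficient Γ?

Γ = 0.571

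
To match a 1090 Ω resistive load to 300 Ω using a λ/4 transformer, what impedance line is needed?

Z_qwt = √(Z_0·R_L) = √(300 × 1090) = √327000

Z_qwt ≈ 572 Ω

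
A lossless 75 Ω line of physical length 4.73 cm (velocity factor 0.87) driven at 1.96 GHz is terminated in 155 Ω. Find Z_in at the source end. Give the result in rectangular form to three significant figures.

Z_in ≈ 51 + j39.1 Ω

λ = v/f = 0.87·c / 1.96 GHz = 0.133 m
βl = 2π·l/λ = 2π × 0.355 = 128°
tan(βl) = tan(128°) = -1.29
Z_in = Z_0·(Z_L + jZ_0·tanβl)/(Z_0 + jZ_L·tanβl)
     = 75·(155 − j96.4)/(75 − j199)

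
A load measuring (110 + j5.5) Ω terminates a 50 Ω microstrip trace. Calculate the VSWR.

VSWR ≈ 2.21

Γ = (Z_L − Z_0)/(Z_L + Z_0) = (60 + j5.5)/(160 + j5.5)
|Γ| = 60.3/160 = 0.376
VSWR = (1 + |Γ|)/(1 − |Γ|) = 1.38/0.624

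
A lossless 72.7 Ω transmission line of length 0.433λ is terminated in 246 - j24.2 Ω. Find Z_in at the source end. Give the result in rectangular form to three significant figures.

βl = 2π × 0.433 = 156°
tan(βl) = tan(156°) = -0.448
Z_in = Z_0·(Z_L + jZ_0·tanβl)/(Z_0 + jZ_L·tanβl)
     = 72.7·(246 − j56.8)/(61.9 − j110)

Z_in ≈ 97.8 + j107 Ω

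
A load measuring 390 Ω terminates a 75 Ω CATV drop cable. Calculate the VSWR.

VSWR ≈ 5.2

For a purely resistive load, VSWR = R_L/Z_0 or Z_0/R_L (whichever > 1) = 390/75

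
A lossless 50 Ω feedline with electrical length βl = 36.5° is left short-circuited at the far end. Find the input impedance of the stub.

tan(βl) = 0.74
For a short-circuited stub, Z_in = jZ_0·tan(βl)

Z_in ≈ +j37 Ω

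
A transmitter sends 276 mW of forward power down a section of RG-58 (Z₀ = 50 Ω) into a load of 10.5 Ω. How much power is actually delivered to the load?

P_delivered ≈ 158 mW

Γ = (10.5 − 50)/(10.5 + 50) = -0.653
|Γ|² = 0.426
P_refl = |Γ|²·P_inc = 118 mW, P_del = (1 − |Γ|²)·P_inc = 158 mW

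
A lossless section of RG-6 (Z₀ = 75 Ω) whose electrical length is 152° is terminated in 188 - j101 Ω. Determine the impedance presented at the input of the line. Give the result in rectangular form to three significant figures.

tan(βl) = tan(152°) = -0.532
Z_in = Z_0·(Z_L + jZ_0·tanβl)/(Z_0 + jZ_L·tanβl)
     = 75·(188 − j141)/(21.3 − j100)

Z_in ≈ 130 + j113 Ω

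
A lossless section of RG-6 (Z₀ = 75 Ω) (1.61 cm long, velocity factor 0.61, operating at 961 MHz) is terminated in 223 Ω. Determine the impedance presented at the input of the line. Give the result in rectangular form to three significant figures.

λ = v/f = 0.61·c / 961 MHz = 0.19 m
βl = 2π·l/λ = 2π × 0.0845 = 30.4°
tan(βl) = tan(30.4°) = 0.588
Z_in = Z_0·(Z_L + jZ_0·tanβl)/(Z_0 + jZ_L·tanβl)
     = 75·(223 + j44.1)/(75 + j131)

Z_in ≈ 74 − j85.3 Ω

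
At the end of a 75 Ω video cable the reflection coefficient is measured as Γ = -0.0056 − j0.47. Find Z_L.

Z_L ≈ 47.4 − j57.2 Ω

Z_L = Z_0·(1 + Γ)/(1 − Γ) = 75·(0.994 − j0.47)/(1.01 + j0.47)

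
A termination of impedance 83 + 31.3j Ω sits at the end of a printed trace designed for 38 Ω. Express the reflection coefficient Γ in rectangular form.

Γ = (Z_L − Z_0)/(Z_L + Z_0) = (45 + j31.3)/(121 + j31.3)

Γ ≈ 0.411 + j0.152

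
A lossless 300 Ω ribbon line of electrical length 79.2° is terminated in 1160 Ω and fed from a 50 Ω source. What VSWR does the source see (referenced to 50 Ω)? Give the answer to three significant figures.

tan(βl) = 5.24
Z_in = Z_0·(Z_L + jZ_0·tanβl)/(Z_0 + jZ_L·tanβl) = 80.2 − j53.3 Ω
Γ_s = (Z_in − Z_s)/(Z_in + Z_s) = (30.2 − j53.3)/(130 − j53.3), |Γ_s| = 0.435
VSWR = (1 + |Γ_s|)/(1 − |Γ_s|)

VSWR ≈ 2.54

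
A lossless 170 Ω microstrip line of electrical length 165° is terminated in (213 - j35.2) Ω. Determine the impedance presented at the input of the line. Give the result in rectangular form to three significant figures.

tan(βl) = tan(165°) = -0.268
Z_in = Z_0·(Z_L + jZ_0·tanβl)/(Z_0 + jZ_L·tanβl)
     = 170·(213 − j80.8)/(161 − j57.1)

Z_in ≈ 227 − j4.74 Ω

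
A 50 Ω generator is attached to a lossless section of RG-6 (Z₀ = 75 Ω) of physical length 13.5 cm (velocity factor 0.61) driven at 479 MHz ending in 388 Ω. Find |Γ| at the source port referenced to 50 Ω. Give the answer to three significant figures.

|Γ| ≈ 0.67

λ = v/f = 0.61·c / 479 MHz = 0.382 m
βl = 2π·l/λ = 2π × 0.353 = 127°
tan(βl) = -1.32
Z_in = Z_0·(Z_L + jZ_0·tanβl)/(Z_0 + jZ_L·tanβl) = 22.4 + j53.7 Ω
Γ_s = (Z_in − Z_s)/(Z_in + Z_s) = (-27.6 + j53.7)/(72.4 + j53.7), |Γ_s| = 0.67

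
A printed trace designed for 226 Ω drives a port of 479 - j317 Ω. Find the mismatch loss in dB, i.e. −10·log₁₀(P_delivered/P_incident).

mismatch loss ≈ 1.4 dB

Γ = (253 − j317)/(705 − j317), |Γ| = 0.525
|Γ|² = 0.275, so P_del/P_inc = 1 − |Γ|² = 0.725
ML = −10·log₁₀(1 − |Γ|²)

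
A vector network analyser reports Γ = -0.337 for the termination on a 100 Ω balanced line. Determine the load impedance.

Z_L = Z_0·(1 + Γ)/(1 − Γ) = 100·(0.663)/(1.34)

Z_L ≈ 49.6 Ω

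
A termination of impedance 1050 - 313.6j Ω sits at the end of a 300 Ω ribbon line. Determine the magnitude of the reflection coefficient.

|Γ| ≈ 0.587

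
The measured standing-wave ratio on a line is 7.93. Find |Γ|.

|Γ| = (S − 1)/(S + 1) = (7.93 − 1)/(7.93 + 1) = 6.93/8.93

|Γ| ≈ 0.776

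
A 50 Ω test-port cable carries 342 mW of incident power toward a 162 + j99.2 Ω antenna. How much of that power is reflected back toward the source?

|Γ| = |(112 + j99.2)/(212 + j99.2)| = 0.639
|Γ|² = 0.409
P_refl = |Γ|²·P_inc = 140 mW, P_del = (1 − |Γ|²)·P_inc = 202 mW

P_reflected ≈ 140 mW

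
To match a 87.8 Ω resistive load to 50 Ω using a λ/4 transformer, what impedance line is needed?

Z_qwt = √(Z_0·R_L) = √(50 × 87.8) = √4390

Z_qwt ≈ 66.3 Ω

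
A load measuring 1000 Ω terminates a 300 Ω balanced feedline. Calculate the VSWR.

VSWR ≈ 3.33

Γ = (1000 − 300)/(1000 + 300) = 0.538
VSWR = (1 + 0.538)/(1 − 0.538)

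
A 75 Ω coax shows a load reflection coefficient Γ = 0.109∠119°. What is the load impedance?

Z_L = Z_0·(1 + Γ)/(1 − Γ) = 75·(0.947 + j0.0953)/(1.05 − j0.0953)

Z_L ≈ 66.3 + j12.8 Ω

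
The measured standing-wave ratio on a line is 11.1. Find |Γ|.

|Γ| = (S − 1)/(S + 1) = (11.1 − 1)/(11.1 + 1) = 10.1/12.1

|Γ| ≈ 0.835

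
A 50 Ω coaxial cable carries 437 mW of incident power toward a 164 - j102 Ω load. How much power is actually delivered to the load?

|Γ| = |(114 − j102)/(214 − j102)| = 0.645
|Γ|² = 0.416
P_refl = |Γ|²·P_inc = 182 mW, P_del = (1 − |Γ|²)·P_inc = 255 mW

P_delivered ≈ 255 mW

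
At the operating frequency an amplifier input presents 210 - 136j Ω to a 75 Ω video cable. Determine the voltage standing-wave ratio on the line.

Γ = (Z_L − Z_0)/(Z_L + Z_0) = (135 − j136)/(285 − j136)
|Γ| = 192/316 = 0.607
VSWR = (1 + |Γ|)/(1 − |Γ|) = 1.61/0.393

VSWR ≈ 4.09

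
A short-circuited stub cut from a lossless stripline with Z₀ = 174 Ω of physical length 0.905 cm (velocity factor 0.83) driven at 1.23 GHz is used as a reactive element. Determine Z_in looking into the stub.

Z_in ≈ +j50.2 Ω

λ = v/f = 0.83·c / 1.23 GHz = 0.202 m
βl = 2π·l/λ = 2π × 0.0447 = 16.1°
tan(βl) = 0.289
For a short-circuited stub, Z_in = jZ_0·tan(βl)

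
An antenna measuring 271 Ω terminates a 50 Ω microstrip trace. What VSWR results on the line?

VSWR ≈ 5.42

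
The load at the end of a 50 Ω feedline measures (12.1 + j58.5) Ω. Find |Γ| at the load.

|Γ| ≈ 0.817

Γ = (Z_L − Z_0)/(Z_L + Z_0) = (-37.9 + j58.5)/(62.1 + j58.5)
|Γ| = 69.7/85.3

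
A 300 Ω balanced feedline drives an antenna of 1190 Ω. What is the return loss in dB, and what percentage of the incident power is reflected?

RL ≈ 4.48 dB; 35.7% of incident power reflected

Γ = (1190 − 300)/(1190 + 300) = 0.597
RL = −20·log₁₀(0.597) = 4.48 dB
P_refl/P_inc = |Γ|² = 0.357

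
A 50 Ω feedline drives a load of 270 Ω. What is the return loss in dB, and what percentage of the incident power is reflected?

RL ≈ 3.25 dB; 47.3% of incident power reflected

Γ = (270 − 50)/(270 + 50) = 0.688
RL = −20·log₁₀(0.688) = 3.25 dB
P_refl/P_inc = |Γ|² = 0.473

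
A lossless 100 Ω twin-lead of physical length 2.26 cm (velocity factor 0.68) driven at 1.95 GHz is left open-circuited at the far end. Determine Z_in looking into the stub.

Z_in ≈ −j21.7 Ω

λ = v/f = 0.68·c / 1.95 GHz = 0.105 m
βl = 2π·l/λ = 2π × 0.216 = 77.8°
tan(βl) = 4.61
For an open-circuited stub, Z_in = −jZ_0·cot(βl) = −jZ_0/tan(βl)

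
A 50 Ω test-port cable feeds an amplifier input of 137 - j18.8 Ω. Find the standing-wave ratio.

VSWR ≈ 2.8

Γ = (Z_L − Z_0)/(Z_L + Z_0) = (87 − j18.8)/(187 − j18.8)
|Γ| = 89/188 = 0.474
VSWR = (1 + |Γ|)/(1 − |Γ|) = 1.47/0.526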